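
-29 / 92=-0.32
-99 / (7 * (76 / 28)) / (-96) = 33 / 608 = 0.05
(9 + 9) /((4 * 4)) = 9 /8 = 1.12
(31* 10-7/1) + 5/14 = 4247/14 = 303.36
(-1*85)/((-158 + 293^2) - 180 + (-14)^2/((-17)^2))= -4913/4942575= -0.00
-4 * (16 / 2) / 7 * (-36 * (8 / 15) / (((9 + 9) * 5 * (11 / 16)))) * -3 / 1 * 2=-16384 / 1925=-8.51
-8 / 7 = -1.14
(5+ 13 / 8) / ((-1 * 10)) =-53 / 80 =-0.66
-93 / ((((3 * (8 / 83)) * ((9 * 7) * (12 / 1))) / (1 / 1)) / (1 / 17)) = -2573 / 102816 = -0.03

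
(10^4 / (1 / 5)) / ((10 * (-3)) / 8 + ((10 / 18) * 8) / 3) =-1080000 / 49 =-22040.82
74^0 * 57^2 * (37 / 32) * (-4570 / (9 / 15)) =-457811175 / 16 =-28613198.44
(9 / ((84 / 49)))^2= 441 / 16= 27.56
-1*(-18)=18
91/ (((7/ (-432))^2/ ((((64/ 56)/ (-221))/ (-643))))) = 1492992/ 535619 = 2.79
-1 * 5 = -5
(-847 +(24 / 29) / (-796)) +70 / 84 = -29299403 / 34626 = -846.17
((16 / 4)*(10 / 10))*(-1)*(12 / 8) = -6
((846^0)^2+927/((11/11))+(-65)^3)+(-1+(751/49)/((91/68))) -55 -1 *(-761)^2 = -3802914098/4459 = -852862.55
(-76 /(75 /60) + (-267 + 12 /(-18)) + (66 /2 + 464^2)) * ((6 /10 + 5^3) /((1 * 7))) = 2025305024 /525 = 3857723.86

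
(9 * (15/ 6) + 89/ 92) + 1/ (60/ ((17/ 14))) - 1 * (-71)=94.49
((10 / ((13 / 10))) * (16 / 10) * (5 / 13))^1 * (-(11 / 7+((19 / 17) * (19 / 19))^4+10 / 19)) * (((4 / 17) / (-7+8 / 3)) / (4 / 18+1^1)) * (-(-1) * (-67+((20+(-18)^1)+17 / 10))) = -222237975594240 / 4563719987827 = -48.70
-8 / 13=-0.62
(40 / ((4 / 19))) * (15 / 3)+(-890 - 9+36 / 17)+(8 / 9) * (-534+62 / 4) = -62389 / 153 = -407.77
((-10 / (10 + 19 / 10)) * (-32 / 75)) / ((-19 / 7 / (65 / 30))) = -0.29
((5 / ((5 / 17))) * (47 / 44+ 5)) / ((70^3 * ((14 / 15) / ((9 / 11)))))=122553 / 464833600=0.00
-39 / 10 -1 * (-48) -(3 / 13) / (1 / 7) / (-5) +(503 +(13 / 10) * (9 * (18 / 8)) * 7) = 380483 / 520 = 731.70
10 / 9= 1.11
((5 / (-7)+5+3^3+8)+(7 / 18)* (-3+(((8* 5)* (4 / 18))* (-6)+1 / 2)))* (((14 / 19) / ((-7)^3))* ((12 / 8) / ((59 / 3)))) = -13285 / 4614036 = -0.00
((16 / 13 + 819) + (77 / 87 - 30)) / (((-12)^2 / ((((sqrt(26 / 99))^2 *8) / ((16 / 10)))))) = 559220 / 77517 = 7.21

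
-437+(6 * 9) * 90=4423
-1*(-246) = 246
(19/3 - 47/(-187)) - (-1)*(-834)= -464180/561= -827.42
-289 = -289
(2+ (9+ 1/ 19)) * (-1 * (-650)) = 136500/ 19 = 7184.21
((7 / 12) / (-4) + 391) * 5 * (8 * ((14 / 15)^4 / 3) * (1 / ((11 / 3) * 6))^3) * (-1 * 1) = -45045161 / 121287375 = -0.37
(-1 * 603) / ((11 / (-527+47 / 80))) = 25394139 / 880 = 28856.98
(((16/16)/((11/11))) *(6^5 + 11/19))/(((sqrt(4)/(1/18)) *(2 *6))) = 147755/8208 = 18.00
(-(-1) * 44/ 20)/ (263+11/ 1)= 11/ 1370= 0.01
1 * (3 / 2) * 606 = 909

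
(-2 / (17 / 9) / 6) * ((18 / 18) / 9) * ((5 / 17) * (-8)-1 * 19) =121 / 289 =0.42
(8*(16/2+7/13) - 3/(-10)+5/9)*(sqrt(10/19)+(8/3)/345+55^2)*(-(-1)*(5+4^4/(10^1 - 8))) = 566447*sqrt(190)/1170+33696106371319/1210950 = 27832848.24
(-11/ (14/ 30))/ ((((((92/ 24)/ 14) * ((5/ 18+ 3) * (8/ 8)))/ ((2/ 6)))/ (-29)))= 344520/ 1357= 253.88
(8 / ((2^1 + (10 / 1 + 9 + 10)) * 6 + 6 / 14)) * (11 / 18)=308 / 11745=0.03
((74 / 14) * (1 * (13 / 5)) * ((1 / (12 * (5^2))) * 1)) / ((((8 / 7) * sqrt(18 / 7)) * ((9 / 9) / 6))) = 481 * sqrt(14) / 12000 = 0.15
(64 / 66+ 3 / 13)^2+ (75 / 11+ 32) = 7409362 / 184041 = 40.26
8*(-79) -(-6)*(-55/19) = -12338/19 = -649.37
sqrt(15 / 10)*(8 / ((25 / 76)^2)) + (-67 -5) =-72 + 23104*sqrt(6) / 625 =18.55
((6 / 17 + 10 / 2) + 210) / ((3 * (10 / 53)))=194033 / 510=380.46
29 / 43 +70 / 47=4373 / 2021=2.16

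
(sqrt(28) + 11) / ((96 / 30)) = 5 * sqrt(7) / 8 + 55 / 16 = 5.09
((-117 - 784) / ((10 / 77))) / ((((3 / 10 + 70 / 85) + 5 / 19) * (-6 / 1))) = 22408771 / 26874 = 833.85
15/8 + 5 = 55/8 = 6.88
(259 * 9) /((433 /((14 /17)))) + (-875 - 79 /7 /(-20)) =-896572221 /1030540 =-870.00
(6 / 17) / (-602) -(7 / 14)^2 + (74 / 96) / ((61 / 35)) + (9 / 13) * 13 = 137715271 / 14982576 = 9.19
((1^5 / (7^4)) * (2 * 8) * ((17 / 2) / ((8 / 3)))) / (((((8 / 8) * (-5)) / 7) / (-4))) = 204 / 1715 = 0.12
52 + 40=92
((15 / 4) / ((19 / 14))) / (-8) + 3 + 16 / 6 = 4853 / 912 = 5.32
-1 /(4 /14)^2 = -49 /4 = -12.25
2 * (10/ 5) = 4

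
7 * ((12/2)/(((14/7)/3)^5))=5103/16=318.94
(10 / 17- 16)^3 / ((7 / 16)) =-287755648 / 34391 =-8367.18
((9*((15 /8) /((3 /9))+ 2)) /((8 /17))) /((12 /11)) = 34221 /256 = 133.68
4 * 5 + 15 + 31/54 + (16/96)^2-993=-103399/108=-957.40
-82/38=-41/19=-2.16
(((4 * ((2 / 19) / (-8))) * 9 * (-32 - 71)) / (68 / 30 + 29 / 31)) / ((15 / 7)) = 201159 / 28291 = 7.11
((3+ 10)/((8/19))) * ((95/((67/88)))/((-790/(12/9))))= -103246/15879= -6.50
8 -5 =3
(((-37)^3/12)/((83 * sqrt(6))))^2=2565726409/5952096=431.06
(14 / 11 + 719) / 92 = 7923 / 1012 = 7.83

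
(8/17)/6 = 4/51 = 0.08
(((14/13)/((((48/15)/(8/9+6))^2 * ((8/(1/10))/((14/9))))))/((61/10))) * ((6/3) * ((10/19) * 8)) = 5886125/43935372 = 0.13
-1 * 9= -9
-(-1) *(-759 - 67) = -826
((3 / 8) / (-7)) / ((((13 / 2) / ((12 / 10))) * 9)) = -1 / 910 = -0.00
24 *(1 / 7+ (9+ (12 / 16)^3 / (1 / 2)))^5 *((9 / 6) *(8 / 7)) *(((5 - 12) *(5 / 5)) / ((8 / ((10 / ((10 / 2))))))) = -7151914.69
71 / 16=4.44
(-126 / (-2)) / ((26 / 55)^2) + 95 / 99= 18931145 / 66924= 282.88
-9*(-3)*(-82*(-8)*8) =141696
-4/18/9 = -2/81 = -0.02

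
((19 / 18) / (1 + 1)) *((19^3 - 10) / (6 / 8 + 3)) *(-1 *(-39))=187967 / 5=37593.40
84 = 84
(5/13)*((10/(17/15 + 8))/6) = 125/1781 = 0.07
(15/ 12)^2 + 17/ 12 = 2.98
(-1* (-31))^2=961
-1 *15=-15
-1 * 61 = -61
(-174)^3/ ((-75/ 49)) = 86044392/ 25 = 3441775.68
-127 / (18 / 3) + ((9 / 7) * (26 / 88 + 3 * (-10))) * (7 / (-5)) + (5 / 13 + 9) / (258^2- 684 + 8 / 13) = 2282336929 / 70656960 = 32.30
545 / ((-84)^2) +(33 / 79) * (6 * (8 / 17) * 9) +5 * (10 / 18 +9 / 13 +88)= 18763241681 / 41063568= 456.93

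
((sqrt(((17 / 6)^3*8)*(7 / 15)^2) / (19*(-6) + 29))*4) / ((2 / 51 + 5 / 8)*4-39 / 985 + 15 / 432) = -0.11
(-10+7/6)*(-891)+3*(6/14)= 110205/14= 7871.79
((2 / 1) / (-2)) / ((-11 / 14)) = 14 / 11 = 1.27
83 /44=1.89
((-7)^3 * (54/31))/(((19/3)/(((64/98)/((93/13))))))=-157248/18259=-8.61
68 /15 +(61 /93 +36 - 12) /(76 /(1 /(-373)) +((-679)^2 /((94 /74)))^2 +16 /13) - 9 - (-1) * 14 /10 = -1078885422873993961 /351810464002122405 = -3.07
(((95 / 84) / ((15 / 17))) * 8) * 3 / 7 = 646 / 147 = 4.39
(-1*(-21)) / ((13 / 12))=252 / 13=19.38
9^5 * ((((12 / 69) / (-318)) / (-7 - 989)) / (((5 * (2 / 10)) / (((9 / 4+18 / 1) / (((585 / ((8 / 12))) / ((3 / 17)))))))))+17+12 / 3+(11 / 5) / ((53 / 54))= 10393716453 / 447202340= 23.24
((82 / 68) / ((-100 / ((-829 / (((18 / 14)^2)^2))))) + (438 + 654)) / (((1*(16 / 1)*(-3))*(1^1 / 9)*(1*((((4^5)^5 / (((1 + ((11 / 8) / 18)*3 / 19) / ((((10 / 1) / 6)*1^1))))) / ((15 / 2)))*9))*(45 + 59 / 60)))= -22559309183047 / 11234991547586903181015121920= -0.00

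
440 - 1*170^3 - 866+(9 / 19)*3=-93355067 / 19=-4913424.58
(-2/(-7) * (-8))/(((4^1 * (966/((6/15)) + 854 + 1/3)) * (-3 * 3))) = 1/51492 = 0.00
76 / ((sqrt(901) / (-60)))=-151.92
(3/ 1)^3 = 27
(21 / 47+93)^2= 19289664 / 2209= 8732.31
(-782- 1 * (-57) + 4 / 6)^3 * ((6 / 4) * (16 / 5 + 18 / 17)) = -1857196060777 / 765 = -2427707268.99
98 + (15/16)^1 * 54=1189/8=148.62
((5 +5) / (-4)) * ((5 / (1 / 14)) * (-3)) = 525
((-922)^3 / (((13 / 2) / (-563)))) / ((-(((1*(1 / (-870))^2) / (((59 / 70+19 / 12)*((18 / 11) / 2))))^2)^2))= -158105488685461993691635993575973948332630000 / 456989533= -345971794249961505555174300000000000.00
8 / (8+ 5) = 8 / 13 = 0.62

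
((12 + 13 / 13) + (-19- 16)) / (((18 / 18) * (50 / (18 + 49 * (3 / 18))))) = -1727 / 150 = -11.51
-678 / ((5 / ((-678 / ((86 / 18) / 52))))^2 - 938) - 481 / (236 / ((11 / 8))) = -370800501537739429 / 178301879855071904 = -2.08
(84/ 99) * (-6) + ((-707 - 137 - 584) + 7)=-15687/ 11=-1426.09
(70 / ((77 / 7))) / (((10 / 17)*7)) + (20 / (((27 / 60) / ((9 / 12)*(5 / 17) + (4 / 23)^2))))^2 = 9066961755473 / 72058777659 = 125.83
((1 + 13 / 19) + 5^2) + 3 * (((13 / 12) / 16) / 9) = 292279 / 10944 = 26.71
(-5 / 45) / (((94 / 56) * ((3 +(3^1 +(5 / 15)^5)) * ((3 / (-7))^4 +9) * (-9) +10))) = 16807 / 121406640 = 0.00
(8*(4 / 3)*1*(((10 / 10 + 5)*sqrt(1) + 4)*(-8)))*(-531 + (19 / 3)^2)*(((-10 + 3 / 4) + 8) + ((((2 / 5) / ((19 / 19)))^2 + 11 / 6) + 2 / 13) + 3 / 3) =4184164096 / 5265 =794713.03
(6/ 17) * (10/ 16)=0.22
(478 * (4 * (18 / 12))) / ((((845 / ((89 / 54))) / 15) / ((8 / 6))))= 111.88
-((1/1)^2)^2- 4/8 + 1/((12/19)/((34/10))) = 233/60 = 3.88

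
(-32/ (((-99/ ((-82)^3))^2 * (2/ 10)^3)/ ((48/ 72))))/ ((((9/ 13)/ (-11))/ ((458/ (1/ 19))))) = 275128469692091392000/ 24057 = 11436524491503154.67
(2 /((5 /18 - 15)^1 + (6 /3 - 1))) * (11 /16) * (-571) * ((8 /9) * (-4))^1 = -50248 /247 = -203.43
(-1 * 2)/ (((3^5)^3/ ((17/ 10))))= -17/ 71744535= -0.00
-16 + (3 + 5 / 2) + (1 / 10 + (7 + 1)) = -12 / 5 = -2.40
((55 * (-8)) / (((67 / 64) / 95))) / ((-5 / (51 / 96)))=4242.39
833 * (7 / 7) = 833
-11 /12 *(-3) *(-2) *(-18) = 99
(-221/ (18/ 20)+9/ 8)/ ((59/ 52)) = -228787/ 1062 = -215.43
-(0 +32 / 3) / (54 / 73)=-1168 / 81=-14.42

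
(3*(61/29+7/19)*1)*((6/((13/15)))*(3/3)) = 367740/7163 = 51.34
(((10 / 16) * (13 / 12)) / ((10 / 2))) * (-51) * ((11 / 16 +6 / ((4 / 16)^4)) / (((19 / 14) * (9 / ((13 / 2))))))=-494469157 / 87552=-5647.72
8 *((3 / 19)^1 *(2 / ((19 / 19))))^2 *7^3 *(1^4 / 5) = 98784 / 1805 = 54.73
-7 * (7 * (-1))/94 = 49/94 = 0.52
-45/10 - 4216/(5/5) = -8441/2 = -4220.50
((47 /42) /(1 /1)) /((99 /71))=3337 /4158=0.80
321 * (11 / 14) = 3531 / 14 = 252.21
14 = 14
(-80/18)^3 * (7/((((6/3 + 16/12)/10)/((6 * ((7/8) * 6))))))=-1568000/27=-58074.07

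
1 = 1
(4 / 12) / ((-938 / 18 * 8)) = -3 / 3752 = -0.00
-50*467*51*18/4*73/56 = -391194225/56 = -6985611.16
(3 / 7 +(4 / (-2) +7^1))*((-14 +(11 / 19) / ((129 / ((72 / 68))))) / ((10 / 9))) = -349884 / 5117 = -68.38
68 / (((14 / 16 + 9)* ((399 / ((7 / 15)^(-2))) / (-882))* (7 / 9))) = -6609600 / 73549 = -89.87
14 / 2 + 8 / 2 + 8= 19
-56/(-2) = 28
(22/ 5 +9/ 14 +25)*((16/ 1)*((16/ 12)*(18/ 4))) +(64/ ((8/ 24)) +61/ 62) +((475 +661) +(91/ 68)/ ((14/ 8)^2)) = 4213.54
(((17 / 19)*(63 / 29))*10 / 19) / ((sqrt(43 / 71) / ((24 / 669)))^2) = 0.00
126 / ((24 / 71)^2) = 35287 / 32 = 1102.72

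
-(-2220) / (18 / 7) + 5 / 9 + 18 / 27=7781 / 9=864.56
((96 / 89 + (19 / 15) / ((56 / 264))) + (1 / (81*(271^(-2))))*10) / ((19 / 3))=2289465991 / 1597995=1432.71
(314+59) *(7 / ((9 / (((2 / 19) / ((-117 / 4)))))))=-20888 / 20007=-1.04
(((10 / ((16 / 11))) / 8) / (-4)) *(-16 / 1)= 3.44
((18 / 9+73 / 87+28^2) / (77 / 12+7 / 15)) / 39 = 1369100 / 467103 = 2.93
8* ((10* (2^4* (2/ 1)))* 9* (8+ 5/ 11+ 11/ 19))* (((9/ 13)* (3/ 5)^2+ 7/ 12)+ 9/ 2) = 15077658624/ 13585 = 1109875.50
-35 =-35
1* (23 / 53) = 23 / 53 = 0.43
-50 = -50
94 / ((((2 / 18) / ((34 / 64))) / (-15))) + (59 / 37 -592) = -7331.97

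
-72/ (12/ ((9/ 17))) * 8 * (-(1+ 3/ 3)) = 864/ 17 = 50.82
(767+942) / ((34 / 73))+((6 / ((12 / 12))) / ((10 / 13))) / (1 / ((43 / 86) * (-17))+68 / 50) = 10997401 / 2992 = 3675.60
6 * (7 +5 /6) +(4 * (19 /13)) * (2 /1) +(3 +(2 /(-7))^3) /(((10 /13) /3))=70.30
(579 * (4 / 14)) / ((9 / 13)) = 5018 / 21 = 238.95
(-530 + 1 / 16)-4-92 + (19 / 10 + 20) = -48323 / 80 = -604.04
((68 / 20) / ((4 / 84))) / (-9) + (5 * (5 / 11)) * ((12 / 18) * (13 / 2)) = 316 / 165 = 1.92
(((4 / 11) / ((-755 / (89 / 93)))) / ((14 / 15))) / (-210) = 89 / 37845885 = 0.00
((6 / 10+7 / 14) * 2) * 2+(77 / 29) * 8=3718 / 145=25.64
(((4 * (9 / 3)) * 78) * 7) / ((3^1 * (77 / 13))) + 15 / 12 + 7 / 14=16301 / 44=370.48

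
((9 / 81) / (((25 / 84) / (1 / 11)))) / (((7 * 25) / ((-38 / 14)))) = -76 / 144375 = -0.00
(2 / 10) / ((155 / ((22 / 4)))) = 11 / 1550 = 0.01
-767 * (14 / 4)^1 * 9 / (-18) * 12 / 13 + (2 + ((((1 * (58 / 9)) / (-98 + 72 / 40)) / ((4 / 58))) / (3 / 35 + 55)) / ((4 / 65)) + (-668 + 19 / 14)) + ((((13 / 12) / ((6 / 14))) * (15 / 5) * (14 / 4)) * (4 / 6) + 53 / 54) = 31966829513 / 53930016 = 592.75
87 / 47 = 1.85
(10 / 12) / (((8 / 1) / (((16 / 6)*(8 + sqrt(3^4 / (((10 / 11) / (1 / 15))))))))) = sqrt(66) / 12 + 20 / 9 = 2.90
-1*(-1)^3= 1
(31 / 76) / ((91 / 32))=248 / 1729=0.14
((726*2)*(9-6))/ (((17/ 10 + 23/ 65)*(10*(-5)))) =-18876/ 445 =-42.42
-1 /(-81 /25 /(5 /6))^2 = -0.07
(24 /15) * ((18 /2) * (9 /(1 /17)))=2203.20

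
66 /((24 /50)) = 275 /2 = 137.50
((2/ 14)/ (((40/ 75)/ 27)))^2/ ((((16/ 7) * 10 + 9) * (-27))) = -6075/ 99904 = -0.06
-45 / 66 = -15 / 22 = -0.68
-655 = -655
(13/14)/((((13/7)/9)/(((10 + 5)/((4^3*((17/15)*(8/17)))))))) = 2025/1024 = 1.98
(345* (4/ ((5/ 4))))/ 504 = 46/ 21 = 2.19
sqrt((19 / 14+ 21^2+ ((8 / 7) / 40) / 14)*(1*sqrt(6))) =9*sqrt(1115)*6^(3 / 4) / 35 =32.92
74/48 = 37/24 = 1.54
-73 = -73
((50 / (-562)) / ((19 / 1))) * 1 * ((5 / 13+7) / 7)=-2400 / 485849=-0.00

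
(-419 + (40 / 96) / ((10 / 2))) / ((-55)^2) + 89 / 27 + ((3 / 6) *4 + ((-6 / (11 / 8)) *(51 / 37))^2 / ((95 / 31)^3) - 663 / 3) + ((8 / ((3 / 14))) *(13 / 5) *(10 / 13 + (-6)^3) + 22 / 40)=-161865600979497589 / 7669258814250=-21105.77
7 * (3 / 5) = 21 / 5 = 4.20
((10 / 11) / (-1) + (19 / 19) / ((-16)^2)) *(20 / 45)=-2549 / 6336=-0.40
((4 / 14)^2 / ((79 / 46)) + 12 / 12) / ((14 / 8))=16220 / 27097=0.60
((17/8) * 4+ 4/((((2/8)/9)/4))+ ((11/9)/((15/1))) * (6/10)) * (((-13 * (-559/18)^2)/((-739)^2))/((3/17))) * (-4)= 18165578903147/59718331350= 304.19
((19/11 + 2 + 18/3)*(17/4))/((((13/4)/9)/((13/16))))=16371/176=93.02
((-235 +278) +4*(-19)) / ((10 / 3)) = -99 / 10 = -9.90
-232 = -232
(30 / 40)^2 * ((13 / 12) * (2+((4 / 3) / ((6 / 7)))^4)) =334997 / 69984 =4.79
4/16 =1/4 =0.25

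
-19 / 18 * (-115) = 2185 / 18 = 121.39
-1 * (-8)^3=512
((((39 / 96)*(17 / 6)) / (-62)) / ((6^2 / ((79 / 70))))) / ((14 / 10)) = -17459 / 41997312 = -0.00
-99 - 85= -184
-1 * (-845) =845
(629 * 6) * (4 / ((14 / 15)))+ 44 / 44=16175.29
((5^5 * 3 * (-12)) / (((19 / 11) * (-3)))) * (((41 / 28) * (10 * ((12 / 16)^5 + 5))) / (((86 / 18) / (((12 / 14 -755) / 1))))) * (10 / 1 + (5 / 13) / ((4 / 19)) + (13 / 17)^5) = -4807700474672988741234375 / 1513338385721344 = -3176883980.50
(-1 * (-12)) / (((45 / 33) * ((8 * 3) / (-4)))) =-22 / 15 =-1.47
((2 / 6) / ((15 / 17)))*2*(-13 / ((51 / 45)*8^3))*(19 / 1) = -247 / 768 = -0.32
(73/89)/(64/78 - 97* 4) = -2847/1343900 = -0.00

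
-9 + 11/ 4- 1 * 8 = -57/ 4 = -14.25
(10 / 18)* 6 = 10 / 3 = 3.33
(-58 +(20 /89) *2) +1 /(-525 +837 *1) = -57.55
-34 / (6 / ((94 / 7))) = -1598 / 21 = -76.10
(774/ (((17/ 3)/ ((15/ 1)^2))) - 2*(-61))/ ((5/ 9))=4720716/ 85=55537.84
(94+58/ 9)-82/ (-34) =102.86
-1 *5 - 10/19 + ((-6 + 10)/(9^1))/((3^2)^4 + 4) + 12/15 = -4.73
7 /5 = 1.40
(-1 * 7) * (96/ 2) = -336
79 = 79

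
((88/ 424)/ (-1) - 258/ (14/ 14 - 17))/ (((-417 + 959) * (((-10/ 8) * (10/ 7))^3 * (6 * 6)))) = -2314907/ 16158375000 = -0.00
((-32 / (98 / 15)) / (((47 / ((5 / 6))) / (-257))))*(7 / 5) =10280 / 329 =31.25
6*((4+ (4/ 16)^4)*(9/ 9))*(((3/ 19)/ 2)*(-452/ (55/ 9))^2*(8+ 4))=1144957923/ 9196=124506.08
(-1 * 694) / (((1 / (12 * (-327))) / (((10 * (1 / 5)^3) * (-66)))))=-359469792 / 25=-14378791.68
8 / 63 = 0.13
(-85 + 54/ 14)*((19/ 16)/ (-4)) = 1349/ 56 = 24.09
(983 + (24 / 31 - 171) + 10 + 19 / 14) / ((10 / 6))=1073019 / 2170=494.48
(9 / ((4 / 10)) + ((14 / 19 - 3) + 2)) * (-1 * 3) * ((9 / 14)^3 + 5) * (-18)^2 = -2966885415 / 26068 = -113813.31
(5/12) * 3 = 5/4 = 1.25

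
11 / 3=3.67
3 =3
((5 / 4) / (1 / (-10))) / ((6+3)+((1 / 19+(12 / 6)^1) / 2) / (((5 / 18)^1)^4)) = -296875 / 4307814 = -0.07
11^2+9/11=1340/11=121.82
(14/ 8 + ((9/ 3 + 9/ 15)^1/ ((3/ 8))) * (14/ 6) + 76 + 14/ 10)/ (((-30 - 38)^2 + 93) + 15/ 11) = 22341/ 1038040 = 0.02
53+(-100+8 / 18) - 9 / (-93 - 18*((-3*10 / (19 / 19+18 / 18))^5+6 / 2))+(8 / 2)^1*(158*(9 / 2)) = 114711472550 / 41005809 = 2797.44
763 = 763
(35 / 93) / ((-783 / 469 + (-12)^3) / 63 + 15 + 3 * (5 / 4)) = -91924 / 2126259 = -0.04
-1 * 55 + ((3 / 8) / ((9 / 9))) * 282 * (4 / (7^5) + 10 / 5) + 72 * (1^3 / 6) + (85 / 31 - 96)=78430881 / 1042034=75.27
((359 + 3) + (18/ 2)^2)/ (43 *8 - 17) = 1.35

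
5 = 5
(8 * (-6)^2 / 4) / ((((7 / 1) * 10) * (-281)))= -36 / 9835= -0.00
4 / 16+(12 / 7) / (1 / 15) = 727 / 28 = 25.96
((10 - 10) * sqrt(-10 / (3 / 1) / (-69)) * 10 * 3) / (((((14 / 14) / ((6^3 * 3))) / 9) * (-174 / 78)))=0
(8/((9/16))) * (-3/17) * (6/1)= -256/17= -15.06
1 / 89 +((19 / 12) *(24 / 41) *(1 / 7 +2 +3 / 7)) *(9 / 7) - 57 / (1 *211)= 105835766 / 37727011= 2.81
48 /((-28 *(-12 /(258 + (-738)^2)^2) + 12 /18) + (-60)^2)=65981819912 /4949552907567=0.01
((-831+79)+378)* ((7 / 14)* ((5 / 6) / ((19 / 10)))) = -4675 / 57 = -82.02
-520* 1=-520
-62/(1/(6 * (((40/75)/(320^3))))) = -31/5120000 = -0.00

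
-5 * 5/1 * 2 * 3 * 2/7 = -300/7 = -42.86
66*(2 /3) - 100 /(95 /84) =-44.42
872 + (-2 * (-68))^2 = 19368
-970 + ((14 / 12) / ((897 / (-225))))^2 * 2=-173407315 / 178802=-969.83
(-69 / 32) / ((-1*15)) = 23 / 160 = 0.14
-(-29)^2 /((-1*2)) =841 /2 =420.50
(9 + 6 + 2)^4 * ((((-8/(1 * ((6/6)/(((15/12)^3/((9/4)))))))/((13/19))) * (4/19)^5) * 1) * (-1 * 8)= 42762752000/15247557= 2804.56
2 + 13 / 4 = 5.25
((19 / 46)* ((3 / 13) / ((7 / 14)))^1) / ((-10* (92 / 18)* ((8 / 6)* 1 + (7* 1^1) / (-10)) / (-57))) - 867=-11920101 / 13754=-866.66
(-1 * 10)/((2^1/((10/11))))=-50/11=-4.55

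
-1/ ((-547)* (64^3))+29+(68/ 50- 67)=-131347775463/ 3584819200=-36.64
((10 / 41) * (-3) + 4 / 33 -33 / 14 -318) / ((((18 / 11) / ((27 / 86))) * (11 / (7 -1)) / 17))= -310068219 / 543004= -571.02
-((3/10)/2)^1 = -3/20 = -0.15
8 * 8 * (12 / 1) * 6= 4608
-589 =-589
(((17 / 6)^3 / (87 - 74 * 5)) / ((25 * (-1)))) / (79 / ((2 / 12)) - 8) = 4913 / 712141200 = 0.00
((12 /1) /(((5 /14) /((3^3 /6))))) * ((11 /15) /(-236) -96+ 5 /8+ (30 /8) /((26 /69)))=-247672719 /19175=-12916.44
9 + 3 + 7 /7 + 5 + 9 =27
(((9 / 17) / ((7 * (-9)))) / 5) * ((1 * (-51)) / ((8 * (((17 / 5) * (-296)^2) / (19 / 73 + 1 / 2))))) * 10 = 45 / 164566528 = 0.00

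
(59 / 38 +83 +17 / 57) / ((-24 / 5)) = -48365 / 2736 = -17.68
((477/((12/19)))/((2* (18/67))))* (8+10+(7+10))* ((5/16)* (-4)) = -11807075/192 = -61495.18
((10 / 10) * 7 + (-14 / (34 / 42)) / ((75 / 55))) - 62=-5753 / 85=-67.68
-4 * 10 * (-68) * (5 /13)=13600 /13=1046.15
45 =45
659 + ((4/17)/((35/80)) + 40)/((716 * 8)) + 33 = 58961771/85204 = 692.01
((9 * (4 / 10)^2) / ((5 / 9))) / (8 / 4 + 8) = 162 / 625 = 0.26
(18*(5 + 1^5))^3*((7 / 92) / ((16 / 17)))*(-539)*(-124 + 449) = -410308373475 / 23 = -17839494498.91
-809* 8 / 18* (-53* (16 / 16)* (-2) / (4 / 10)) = -857540 / 9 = -95282.22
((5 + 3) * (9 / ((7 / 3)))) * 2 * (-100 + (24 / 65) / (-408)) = -47736432 / 7735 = -6171.48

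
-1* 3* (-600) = 1800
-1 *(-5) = 5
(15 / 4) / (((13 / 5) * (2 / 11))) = 825 / 104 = 7.93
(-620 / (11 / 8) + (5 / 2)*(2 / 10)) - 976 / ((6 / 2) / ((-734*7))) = 110293409 / 66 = 1671112.26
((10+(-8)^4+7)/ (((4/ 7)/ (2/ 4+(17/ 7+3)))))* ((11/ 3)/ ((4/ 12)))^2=41306859/ 8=5163357.38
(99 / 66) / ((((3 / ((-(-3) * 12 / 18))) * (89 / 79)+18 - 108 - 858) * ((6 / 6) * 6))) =-79 / 299034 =-0.00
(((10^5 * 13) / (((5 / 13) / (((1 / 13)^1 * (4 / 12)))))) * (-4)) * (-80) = 83200000 / 3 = 27733333.33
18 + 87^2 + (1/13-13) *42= 91575/13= 7044.23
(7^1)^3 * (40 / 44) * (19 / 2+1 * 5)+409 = 54234 / 11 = 4930.36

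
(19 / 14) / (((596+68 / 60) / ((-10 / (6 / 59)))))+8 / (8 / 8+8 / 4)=919109 / 376194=2.44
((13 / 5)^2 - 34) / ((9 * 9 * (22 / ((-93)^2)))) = -218147 / 1650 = -132.21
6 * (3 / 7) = 18 / 7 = 2.57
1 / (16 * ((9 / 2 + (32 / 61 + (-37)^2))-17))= 61 / 1324456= 0.00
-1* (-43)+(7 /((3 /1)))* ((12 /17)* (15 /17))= 12847 /289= 44.45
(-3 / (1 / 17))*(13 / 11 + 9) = -5712 / 11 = -519.27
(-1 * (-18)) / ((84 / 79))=237 / 14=16.93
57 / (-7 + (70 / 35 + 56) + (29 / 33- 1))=1881 / 1679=1.12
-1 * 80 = -80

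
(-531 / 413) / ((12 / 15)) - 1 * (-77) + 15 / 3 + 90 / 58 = 66539 / 812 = 81.94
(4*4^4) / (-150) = -512 / 75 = -6.83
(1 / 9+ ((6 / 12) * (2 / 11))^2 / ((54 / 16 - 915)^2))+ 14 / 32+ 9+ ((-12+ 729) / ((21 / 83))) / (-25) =-103.81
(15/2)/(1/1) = 15/2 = 7.50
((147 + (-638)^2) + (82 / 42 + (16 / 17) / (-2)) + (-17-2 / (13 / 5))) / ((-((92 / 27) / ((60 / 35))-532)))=51021841707 / 66414257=768.24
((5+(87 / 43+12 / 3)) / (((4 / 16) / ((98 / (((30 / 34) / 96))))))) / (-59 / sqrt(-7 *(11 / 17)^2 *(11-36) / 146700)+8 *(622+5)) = 185868449536 *sqrt(1141) / 92016870675+11928937022464 / 92016870675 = 197.87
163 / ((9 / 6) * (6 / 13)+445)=2119 / 5794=0.37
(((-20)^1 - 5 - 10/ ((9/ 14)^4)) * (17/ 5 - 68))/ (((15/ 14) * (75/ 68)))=33712938952/ 7381125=4567.45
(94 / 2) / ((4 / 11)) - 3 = 505 / 4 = 126.25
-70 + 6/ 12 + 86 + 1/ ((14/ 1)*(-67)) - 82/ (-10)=57919/ 2345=24.70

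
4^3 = 64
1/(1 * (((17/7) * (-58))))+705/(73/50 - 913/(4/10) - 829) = -5974169/25554162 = -0.23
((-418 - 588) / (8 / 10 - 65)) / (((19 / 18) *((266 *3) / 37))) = 186110 / 270389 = 0.69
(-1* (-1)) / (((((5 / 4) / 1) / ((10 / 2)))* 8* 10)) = 1 / 20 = 0.05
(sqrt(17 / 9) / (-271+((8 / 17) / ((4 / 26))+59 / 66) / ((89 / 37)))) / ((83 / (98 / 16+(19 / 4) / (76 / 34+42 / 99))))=-0.00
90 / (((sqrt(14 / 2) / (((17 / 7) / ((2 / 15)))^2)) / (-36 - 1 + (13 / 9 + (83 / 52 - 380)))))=-62987441625 * sqrt(7) / 35672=-4671706.28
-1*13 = -13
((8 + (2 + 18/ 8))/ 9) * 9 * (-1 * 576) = -7056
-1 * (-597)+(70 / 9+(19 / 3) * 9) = 5956 / 9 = 661.78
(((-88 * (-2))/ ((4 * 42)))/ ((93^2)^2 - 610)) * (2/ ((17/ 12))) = 176/ 8901746329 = 0.00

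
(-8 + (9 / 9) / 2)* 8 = -60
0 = 0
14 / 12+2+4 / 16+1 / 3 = 15 / 4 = 3.75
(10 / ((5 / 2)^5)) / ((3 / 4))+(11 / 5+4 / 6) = 1877 / 625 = 3.00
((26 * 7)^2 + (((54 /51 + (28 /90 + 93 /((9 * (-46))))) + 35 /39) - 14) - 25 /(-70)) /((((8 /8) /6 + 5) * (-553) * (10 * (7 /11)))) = -583195288489 /320231668575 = -1.82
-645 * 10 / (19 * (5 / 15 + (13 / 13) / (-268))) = -1037160 / 1007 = -1029.95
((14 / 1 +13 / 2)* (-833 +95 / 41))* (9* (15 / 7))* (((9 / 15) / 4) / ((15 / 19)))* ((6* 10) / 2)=-26207631 / 14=-1871973.64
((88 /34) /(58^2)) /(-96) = -11 /1372512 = -0.00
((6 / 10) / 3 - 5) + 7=11 / 5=2.20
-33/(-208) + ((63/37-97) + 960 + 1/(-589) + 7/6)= 11776946507/13598832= 866.03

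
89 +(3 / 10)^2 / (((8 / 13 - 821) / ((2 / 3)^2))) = 23729612 / 266625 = 89.00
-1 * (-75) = 75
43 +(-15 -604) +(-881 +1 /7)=-10198 /7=-1456.86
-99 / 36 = -11 / 4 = -2.75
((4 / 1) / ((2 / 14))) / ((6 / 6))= 28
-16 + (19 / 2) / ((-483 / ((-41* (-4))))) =-19.23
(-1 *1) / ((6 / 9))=-3 / 2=-1.50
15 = 15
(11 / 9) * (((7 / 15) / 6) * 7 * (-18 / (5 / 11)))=-5929 / 225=-26.35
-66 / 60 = -1.10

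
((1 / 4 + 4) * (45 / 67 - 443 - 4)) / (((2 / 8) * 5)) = -508368 / 335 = -1517.52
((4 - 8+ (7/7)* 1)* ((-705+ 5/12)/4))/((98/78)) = 329745/784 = 420.59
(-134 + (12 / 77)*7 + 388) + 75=3631 / 11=330.09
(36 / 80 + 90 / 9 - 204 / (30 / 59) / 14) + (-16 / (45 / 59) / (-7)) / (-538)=-6173017 / 338940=-18.21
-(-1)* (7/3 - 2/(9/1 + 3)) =2.17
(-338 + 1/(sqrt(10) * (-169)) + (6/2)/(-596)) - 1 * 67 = -241383/596 - sqrt(10)/1690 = -405.01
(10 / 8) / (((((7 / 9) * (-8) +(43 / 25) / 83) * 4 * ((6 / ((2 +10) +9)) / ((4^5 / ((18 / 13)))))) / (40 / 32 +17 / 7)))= -55568500 / 115813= -479.81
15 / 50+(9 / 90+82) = 412 / 5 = 82.40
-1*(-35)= 35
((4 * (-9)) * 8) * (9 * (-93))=241056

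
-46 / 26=-23 / 13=-1.77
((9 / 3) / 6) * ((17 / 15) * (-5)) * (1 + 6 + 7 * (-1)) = 0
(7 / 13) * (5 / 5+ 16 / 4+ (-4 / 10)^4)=21987 / 8125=2.71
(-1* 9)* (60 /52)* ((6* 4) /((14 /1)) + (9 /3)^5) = -231255 /91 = -2541.26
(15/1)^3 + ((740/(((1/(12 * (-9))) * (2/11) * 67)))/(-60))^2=68820651/4489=15330.95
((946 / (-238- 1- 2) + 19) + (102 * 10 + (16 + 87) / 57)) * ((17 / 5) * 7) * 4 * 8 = 54239796352 / 68685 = 789689.11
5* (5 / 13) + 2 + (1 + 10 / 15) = 218 / 39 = 5.59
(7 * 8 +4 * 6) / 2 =40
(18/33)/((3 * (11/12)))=24/121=0.20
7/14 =1/2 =0.50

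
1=1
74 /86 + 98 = 4251 /43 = 98.86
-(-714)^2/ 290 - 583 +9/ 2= -677561/ 290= -2336.42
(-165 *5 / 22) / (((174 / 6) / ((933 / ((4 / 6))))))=-209925 / 116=-1809.70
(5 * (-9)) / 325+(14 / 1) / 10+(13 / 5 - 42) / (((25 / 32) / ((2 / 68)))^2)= 14155634 / 11740625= 1.21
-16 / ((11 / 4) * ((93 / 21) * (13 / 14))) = -6272 / 4433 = -1.41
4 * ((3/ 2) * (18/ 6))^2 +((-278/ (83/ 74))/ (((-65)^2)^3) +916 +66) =6654133300932553/ 6259767921875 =1063.00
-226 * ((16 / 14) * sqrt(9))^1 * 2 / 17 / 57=-3616 / 2261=-1.60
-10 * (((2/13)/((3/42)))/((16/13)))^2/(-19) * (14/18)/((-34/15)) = -8575/15504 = -0.55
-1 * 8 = -8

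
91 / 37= 2.46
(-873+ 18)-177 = -1032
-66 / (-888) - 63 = -9313 / 148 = -62.93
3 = 3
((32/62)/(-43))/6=-8/3999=-0.00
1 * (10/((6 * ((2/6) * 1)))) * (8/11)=40/11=3.64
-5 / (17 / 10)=-50 / 17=-2.94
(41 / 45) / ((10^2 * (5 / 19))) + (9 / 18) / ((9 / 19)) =24529 / 22500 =1.09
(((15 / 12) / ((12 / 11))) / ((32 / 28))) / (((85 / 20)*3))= 385 / 4896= 0.08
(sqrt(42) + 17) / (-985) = -17 / 985 - sqrt(42) / 985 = -0.02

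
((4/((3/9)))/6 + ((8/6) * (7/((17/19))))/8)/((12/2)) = 337/612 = 0.55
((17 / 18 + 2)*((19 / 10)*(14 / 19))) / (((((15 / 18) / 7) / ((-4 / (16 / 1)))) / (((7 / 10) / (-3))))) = 18179 / 9000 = 2.02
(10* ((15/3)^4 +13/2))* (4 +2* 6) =101040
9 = 9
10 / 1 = 10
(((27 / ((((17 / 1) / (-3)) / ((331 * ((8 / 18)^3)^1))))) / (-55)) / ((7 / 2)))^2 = 1795047424 / 3469799025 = 0.52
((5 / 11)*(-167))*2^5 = -26720 / 11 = -2429.09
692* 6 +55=4207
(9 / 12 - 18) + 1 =-65 / 4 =-16.25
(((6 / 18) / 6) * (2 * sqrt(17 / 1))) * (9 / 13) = 0.32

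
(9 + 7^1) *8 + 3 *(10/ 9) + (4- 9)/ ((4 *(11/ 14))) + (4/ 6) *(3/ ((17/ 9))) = 146759/ 1122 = 130.80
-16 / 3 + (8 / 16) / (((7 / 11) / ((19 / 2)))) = 179 / 84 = 2.13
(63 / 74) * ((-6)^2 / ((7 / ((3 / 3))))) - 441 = -436.62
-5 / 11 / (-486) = 5 / 5346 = 0.00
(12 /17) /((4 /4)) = 12 /17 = 0.71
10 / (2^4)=5 / 8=0.62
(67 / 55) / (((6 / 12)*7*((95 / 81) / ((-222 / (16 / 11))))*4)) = -602397 / 53200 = -11.32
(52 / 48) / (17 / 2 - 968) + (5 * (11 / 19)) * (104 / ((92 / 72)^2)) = 1123080803 / 6090906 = 184.39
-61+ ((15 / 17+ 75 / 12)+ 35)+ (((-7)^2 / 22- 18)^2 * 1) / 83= -2709554 / 170731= -15.87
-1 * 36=-36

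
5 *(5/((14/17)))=30.36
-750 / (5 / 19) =-2850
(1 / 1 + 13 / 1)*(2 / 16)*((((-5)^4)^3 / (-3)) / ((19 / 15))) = -112433182.57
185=185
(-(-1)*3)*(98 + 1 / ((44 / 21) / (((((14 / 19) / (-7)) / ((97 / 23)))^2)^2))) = 37311383874555966 / 126909468721211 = 294.00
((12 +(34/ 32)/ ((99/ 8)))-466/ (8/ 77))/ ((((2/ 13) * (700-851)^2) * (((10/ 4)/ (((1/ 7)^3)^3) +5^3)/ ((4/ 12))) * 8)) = -23027849/ 43723329404372640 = -0.00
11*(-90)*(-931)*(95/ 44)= 3980025/ 2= 1990012.50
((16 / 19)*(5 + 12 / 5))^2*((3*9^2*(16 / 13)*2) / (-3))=-908402688 / 117325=-7742.62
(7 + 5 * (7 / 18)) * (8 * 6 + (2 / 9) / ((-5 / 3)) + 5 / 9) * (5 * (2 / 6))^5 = 219261875 / 39366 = 5569.83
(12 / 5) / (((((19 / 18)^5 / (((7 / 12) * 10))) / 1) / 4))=105815808 / 2476099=42.73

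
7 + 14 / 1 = 21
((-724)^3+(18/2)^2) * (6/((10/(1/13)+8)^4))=-379503343/60445656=-6.28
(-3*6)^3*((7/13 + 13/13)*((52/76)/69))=-38880/437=-88.97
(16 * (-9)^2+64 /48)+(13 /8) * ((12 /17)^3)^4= 1297.36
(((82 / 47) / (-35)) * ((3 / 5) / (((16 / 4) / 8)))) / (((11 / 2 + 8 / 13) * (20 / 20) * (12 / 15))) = -1066 / 87185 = -0.01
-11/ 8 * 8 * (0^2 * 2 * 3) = 0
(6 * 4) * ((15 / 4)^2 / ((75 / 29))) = 261 / 2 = 130.50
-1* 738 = -738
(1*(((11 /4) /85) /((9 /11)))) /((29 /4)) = 121 /22185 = 0.01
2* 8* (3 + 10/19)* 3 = 3216/19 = 169.26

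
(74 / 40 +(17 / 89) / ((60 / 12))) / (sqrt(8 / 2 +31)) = 3361 * sqrt(35) / 62300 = 0.32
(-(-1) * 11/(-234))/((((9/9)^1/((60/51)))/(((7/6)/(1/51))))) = -385/117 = -3.29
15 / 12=5 / 4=1.25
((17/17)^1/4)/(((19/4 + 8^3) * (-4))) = -1/8268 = -0.00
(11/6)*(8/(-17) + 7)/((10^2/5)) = 407/680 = 0.60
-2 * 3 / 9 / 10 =-1 / 15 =-0.07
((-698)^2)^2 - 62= 237367737554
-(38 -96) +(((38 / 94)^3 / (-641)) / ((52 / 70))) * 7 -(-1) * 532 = 1020883649165 / 1730314118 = 590.00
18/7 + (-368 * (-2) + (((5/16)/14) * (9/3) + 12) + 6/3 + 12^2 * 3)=265359/224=1184.64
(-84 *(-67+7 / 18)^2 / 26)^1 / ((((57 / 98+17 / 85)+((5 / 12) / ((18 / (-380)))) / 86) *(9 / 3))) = -212031771490 / 30145089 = -7033.71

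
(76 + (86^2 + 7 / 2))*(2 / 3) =14951 / 3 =4983.67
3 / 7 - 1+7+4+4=101 / 7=14.43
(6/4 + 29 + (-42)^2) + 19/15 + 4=53993/30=1799.77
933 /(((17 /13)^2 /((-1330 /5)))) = -41942082 /289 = -145128.31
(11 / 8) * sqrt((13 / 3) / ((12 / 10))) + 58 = 11 * sqrt(130) / 48 + 58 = 60.61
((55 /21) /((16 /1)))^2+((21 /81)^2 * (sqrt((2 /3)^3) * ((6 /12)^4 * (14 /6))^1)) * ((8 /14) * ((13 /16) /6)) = 637 * sqrt(6) /3779136+3025 /112896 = 0.03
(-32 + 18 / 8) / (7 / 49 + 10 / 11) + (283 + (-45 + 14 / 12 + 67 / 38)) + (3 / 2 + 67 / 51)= 22548601 / 104652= 215.46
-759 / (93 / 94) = -767.16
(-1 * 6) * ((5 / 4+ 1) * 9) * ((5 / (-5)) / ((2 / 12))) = 729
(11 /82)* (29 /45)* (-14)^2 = 31262 /1845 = 16.94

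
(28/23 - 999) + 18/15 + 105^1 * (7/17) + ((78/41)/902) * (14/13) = -34463332744/36149905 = -953.35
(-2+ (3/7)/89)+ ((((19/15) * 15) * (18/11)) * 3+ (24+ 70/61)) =48669527/418033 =116.43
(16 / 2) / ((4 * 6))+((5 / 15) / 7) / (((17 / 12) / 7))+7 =386 / 51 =7.57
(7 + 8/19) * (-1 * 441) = -62181/19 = -3272.68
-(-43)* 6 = 258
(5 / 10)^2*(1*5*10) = 25 / 2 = 12.50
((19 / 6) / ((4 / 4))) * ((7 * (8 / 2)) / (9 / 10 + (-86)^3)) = -0.00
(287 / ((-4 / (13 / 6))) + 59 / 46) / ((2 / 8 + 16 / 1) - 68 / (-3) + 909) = -17021 / 104650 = -0.16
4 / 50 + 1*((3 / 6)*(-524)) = -261.92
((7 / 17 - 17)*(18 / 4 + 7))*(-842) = 2730606 / 17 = 160623.88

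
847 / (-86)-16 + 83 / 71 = -150695 / 6106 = -24.68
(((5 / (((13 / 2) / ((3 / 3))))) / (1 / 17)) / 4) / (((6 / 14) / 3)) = 595 / 26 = 22.88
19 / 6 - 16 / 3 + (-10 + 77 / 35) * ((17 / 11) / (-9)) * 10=247 / 22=11.23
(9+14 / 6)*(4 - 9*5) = -1394 / 3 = -464.67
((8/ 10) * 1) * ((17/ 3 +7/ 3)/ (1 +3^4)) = 0.08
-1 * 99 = -99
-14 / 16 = -7 / 8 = -0.88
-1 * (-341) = 341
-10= -10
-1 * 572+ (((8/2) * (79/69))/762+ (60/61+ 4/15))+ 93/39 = -59243413919/104235885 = -568.36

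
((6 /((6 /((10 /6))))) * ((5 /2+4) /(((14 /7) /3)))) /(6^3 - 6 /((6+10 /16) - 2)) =2405 /31776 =0.08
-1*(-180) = 180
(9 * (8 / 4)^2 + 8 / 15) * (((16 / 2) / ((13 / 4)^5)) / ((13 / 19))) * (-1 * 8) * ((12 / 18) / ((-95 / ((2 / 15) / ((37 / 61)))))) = 8762949632 / 602747773875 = 0.01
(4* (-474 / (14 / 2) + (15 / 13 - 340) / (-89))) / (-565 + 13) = 517583 / 1117662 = 0.46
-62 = -62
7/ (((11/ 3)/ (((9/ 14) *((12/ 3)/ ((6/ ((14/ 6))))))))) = 21/ 11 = 1.91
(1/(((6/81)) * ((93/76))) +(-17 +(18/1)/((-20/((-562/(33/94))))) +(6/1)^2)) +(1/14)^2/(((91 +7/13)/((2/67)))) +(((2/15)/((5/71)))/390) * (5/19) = 43557653166026123/29614996511100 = 1470.80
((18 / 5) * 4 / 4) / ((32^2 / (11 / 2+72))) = 279 / 1024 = 0.27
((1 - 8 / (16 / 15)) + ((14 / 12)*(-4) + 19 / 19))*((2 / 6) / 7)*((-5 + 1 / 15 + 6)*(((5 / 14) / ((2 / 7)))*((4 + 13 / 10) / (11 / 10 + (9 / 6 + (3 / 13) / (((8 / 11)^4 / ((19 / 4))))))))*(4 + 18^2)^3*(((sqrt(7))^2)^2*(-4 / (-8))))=-85046916391370752 / 187422687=-453770660.07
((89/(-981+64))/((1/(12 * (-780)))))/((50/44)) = 3665376/4585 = 799.43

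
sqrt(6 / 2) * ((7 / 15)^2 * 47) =2303 * sqrt(3) / 225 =17.73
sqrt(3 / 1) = sqrt(3) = 1.73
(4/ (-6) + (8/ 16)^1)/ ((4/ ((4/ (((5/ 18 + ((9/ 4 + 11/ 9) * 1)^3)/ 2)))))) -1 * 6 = -11812062/ 1966085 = -6.01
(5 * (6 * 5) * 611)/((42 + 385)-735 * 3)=-45825/889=-51.55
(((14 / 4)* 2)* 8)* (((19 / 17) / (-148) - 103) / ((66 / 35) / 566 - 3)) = 5989781315 / 3111663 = 1924.95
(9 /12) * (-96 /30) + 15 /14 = -93 /70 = -1.33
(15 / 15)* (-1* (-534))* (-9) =-4806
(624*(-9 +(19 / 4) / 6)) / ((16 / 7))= -17927 / 8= -2240.88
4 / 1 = 4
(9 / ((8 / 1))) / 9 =0.12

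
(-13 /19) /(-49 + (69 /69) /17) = 17 /1216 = 0.01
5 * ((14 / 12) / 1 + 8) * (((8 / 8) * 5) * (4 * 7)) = 19250 / 3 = 6416.67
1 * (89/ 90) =0.99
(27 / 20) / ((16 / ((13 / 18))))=39 / 640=0.06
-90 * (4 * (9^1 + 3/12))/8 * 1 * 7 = -11655/4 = -2913.75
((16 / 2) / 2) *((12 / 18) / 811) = 8 / 2433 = 0.00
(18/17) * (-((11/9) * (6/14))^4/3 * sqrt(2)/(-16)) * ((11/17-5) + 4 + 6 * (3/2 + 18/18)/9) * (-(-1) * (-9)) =-980947 * sqrt(2)/49960008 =-0.03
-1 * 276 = -276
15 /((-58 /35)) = -525 /58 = -9.05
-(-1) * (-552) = -552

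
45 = 45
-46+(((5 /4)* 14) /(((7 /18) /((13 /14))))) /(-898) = -578897 /12572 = -46.05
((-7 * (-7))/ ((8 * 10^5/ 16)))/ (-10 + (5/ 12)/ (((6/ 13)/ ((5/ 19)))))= -8379/ 83468750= -0.00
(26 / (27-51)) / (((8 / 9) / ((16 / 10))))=-39 / 20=-1.95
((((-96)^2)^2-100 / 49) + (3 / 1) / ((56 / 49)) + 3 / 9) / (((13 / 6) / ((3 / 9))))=99883156535 / 7644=13066870.30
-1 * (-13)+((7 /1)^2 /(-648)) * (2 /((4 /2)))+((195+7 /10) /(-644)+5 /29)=96762791 /7563780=12.79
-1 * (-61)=61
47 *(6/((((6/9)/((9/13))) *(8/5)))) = 183.03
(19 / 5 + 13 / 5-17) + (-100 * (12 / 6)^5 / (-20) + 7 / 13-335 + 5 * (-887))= -300304 / 65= -4620.06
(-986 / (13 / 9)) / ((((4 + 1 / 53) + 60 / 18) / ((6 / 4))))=-2116449 / 15197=-139.27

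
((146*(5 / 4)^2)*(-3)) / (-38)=5475 / 304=18.01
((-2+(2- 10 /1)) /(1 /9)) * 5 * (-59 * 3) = 79650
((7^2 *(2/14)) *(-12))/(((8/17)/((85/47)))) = -30345/94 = -322.82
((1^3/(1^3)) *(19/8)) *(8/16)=19/16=1.19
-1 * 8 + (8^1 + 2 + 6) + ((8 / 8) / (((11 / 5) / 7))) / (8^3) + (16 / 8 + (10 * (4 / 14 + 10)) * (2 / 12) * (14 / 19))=22.64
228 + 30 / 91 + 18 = 22416 / 91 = 246.33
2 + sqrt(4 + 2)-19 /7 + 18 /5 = sqrt(6) + 101 /35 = 5.34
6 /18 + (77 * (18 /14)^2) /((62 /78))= 104464 /651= 160.47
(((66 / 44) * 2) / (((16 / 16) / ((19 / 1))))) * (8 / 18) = 76 / 3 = 25.33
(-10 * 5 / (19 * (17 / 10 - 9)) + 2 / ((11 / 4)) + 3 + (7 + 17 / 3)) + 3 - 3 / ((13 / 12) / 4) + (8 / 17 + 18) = 274613594 / 10115391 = 27.15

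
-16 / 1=-16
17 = 17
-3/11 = -0.27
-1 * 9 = -9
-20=-20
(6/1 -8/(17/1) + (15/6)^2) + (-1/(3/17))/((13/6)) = 8101/884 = 9.16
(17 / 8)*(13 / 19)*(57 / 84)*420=3315 / 8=414.38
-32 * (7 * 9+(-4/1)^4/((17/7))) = -91616/17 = -5389.18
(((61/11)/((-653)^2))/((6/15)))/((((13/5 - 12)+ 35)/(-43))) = -65575/1200767744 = -0.00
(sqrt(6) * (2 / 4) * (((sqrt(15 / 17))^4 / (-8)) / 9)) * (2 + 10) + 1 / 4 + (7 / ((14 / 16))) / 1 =33 / 4 - 75 * sqrt(6) / 1156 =8.09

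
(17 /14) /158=17 /2212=0.01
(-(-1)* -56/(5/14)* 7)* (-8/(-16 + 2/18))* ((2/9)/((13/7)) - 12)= 12205312/1859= 6565.53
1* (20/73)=20/73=0.27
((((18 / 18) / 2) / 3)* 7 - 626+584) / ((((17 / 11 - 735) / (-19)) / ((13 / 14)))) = -95095 / 96816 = -0.98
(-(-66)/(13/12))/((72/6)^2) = 11/26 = 0.42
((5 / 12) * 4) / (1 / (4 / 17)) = 0.39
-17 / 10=-1.70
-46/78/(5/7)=-161/195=-0.83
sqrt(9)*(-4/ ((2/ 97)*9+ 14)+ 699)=721077/ 344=2096.15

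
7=7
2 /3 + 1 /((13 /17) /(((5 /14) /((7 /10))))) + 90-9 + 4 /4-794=-1358083 /1911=-710.67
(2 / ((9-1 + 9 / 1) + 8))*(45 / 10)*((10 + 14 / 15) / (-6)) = -82 / 125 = -0.66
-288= -288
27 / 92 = 0.29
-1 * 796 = -796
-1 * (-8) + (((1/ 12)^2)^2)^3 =8.00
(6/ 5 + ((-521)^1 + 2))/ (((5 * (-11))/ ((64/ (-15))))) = -55232/ 1375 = -40.17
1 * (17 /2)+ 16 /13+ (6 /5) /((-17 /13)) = 19477 /2210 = 8.81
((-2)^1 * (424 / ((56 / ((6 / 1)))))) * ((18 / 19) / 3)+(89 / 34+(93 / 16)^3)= 170.30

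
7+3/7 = 52/7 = 7.43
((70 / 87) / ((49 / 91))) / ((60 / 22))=143 / 261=0.55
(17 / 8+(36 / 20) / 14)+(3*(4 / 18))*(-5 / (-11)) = 23623 / 9240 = 2.56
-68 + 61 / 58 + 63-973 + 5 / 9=-976.39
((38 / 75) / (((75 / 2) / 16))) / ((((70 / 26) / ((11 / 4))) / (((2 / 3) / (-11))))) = -0.01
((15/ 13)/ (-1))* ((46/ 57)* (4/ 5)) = -184/ 247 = -0.74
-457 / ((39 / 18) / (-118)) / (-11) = -323556 / 143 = -2262.63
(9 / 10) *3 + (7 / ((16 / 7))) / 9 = 3.04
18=18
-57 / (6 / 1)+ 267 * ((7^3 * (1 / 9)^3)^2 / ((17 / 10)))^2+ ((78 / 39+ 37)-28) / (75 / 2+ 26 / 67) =-1293452588227304945 / 276263723126904462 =-4.68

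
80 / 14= 5.71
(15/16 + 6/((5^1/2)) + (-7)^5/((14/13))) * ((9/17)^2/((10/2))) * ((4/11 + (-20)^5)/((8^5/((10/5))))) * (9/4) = 471046572683739/1225523200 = 384363.65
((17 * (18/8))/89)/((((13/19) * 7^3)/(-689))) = -154071/122108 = -1.26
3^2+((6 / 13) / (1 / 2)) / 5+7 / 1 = 1052 / 65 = 16.18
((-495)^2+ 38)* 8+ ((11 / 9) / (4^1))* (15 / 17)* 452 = 99991919 / 51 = 1960625.86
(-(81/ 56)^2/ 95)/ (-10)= 0.00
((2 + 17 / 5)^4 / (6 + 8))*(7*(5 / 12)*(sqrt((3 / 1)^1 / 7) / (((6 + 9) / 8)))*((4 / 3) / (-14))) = -39366*sqrt(21) / 30625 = -5.89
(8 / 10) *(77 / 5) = 308 / 25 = 12.32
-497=-497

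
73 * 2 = 146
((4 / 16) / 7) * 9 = 9 / 28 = 0.32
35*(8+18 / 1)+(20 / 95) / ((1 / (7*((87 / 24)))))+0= 34783 / 38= 915.34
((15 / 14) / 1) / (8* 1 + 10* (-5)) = -5 / 196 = -0.03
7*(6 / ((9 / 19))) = 266 / 3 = 88.67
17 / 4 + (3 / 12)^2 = 69 / 16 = 4.31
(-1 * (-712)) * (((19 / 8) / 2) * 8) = 6764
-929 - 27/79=-73418/79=-929.34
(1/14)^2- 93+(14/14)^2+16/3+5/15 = -50761/588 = -86.33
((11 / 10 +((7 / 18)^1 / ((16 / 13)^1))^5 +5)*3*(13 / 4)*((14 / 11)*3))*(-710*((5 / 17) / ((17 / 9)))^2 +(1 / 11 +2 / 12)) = -514289576109322176908927 / 133491076578064465920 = -3852.61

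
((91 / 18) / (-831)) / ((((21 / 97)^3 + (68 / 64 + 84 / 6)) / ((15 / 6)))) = -1661064860 / 1646145617751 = -0.00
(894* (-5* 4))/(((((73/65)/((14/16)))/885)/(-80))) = 71998290000/73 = 986277945.21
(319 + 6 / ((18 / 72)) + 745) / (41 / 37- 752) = -40256 / 27783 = -1.45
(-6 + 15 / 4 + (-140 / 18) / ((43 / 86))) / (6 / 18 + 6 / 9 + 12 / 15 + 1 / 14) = -9.51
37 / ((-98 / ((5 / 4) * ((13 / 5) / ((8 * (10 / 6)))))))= -1443 / 15680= -0.09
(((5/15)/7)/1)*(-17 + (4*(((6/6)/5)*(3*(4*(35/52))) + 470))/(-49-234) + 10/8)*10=-1649365/154518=-10.67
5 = 5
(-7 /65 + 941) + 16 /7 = 943.18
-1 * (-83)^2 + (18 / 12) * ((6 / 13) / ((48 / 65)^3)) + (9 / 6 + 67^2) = -29451643 / 12288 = -2396.78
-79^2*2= -12482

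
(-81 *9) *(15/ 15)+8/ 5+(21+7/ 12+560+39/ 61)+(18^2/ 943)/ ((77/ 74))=-38494030079/ 265756260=-144.85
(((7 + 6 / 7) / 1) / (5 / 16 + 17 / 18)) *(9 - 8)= 7920 / 1267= 6.25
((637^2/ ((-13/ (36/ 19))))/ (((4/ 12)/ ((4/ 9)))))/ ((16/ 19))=-93639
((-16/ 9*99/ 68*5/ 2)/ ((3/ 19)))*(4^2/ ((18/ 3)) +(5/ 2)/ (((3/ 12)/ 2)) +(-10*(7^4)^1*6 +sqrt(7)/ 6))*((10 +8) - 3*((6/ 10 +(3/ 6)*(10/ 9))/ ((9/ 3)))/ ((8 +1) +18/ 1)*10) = 3856297121600/ 37179 - 4462150*sqrt(7)/ 37179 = 103722136.58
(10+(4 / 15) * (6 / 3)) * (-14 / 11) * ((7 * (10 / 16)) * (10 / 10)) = -3871 / 66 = -58.65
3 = 3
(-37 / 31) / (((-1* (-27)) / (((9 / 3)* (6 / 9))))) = -74 / 837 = -0.09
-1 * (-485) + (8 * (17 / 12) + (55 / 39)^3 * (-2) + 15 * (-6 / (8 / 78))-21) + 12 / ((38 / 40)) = -890704111 / 2254122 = -395.14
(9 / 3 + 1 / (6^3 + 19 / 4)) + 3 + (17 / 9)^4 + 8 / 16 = 222864293 / 11586726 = 19.23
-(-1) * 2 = 2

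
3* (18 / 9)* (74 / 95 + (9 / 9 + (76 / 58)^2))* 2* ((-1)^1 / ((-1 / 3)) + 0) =10055124 / 79895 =125.85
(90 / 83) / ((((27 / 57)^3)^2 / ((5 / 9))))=2352294050 / 44109603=53.33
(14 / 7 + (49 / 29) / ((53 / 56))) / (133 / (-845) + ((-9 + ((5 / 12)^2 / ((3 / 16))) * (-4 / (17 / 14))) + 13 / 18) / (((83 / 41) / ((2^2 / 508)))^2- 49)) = -501088767084603360 / 20858482707797171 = -24.02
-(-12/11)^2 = -144/121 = -1.19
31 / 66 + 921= 60817 / 66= 921.47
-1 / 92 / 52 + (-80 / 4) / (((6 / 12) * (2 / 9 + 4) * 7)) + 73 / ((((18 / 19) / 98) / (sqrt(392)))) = -861253 / 636272 + 951482 * sqrt(2) / 9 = 149509.62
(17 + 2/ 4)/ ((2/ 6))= 105/ 2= 52.50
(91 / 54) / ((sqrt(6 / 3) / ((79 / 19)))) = 7189 * sqrt(2) / 2052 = 4.95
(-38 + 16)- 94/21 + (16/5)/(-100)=-69584/2625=-26.51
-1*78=-78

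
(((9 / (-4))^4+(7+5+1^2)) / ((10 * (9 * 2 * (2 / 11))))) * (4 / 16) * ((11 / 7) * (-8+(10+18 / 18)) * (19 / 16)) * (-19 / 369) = -431961409 / 5078384640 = -0.09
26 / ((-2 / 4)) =-52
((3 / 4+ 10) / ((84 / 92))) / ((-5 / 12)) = -989 / 35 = -28.26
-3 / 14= -0.21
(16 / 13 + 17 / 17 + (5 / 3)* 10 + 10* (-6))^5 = -117312577.44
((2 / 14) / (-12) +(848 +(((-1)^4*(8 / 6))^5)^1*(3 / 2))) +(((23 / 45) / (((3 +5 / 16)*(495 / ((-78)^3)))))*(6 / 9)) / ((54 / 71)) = 71862059041 / 99168300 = 724.65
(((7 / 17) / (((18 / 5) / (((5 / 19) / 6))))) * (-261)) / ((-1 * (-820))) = -1015 / 635664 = -0.00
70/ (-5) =-14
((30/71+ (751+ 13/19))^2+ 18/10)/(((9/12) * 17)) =44365.99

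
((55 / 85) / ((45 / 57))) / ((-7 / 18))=-2.11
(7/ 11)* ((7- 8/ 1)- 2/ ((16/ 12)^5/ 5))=-1099/ 512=-2.15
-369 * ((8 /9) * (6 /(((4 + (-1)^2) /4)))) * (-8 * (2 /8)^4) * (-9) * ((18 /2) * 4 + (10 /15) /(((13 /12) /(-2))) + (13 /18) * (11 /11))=-204303 /13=-15715.62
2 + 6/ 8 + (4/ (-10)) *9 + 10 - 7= 43/ 20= 2.15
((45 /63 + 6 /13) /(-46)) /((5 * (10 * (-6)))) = 107 /1255800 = 0.00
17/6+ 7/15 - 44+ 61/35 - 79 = -8257/70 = -117.96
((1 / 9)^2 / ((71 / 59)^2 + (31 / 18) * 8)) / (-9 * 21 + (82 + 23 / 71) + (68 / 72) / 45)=-22243590 / 2925870379529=-0.00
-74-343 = -417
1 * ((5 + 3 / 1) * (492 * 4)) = 15744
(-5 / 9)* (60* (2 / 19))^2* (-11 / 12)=22000 / 1083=20.31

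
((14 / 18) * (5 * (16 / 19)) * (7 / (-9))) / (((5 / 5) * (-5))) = 784 / 1539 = 0.51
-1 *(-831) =831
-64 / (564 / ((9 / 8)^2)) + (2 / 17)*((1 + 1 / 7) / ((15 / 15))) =-205 / 22372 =-0.01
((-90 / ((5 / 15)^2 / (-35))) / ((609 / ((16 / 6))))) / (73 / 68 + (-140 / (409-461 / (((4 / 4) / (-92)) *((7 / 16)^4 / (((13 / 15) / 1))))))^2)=319881776200705780398964800 / 2766297926836706118600917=115.64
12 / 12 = 1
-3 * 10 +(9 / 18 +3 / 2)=-28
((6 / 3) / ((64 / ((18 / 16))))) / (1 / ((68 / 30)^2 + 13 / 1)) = 4081 / 6400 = 0.64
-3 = -3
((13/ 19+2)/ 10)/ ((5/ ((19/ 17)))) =3/ 50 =0.06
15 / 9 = 5 / 3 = 1.67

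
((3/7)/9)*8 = 8/21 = 0.38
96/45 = 32/15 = 2.13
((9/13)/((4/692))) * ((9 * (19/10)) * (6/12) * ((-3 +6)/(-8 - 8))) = -798741/4160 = -192.01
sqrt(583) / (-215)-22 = -22-sqrt(583) / 215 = -22.11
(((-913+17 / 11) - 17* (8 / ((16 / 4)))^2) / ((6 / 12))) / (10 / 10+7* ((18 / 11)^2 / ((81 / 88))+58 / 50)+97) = -538700 / 34783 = -15.49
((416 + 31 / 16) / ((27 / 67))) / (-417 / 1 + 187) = -4.51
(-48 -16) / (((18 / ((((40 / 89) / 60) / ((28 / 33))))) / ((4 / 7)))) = -704 / 39249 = -0.02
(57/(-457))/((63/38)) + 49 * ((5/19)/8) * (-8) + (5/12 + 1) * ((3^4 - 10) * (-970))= -11861874487/121562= -97578.80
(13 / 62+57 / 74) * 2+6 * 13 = 91714 / 1147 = 79.96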